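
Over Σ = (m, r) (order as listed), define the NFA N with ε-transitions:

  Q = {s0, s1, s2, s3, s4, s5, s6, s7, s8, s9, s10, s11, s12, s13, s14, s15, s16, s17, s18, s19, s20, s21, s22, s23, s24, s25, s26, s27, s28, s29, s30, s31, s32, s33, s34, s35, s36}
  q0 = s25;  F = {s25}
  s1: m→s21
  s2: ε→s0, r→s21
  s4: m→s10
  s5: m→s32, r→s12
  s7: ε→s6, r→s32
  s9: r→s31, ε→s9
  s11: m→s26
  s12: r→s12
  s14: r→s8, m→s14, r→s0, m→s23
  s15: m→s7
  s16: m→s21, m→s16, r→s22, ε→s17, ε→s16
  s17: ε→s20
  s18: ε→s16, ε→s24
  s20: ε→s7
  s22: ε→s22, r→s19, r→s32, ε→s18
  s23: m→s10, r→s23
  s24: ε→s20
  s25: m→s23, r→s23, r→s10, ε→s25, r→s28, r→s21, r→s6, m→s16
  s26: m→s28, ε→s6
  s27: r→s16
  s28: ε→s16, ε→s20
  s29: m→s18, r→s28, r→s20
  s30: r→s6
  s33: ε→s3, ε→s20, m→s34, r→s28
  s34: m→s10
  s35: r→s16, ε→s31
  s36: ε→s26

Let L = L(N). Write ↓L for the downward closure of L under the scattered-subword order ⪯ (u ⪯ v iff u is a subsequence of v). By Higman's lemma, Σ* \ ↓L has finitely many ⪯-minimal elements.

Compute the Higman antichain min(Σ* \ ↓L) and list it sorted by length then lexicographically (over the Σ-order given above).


|Q|=37, |F|=1, |δ|=58 (20 ε).
min D↑ (2 st, q0=0, F={1}): 0:m→1,r→1 1:m→1,r→1.
'm': run [15, 13] end={s10,s16,s17,s18,s19,s20,s21,s22,s23,s24,s32,s6,…} rej; 1/1 deletions ∈↓L.
'r': N↓-sim [15, 14] end={s10,s16,s17,s18,s19,s20,s21,s22,s23,s24,s28,s32,…} — reject; 1/1 single-dels accept.
2 words, ⪯-incomp.

min(Σ*\↓L) = [m, r].


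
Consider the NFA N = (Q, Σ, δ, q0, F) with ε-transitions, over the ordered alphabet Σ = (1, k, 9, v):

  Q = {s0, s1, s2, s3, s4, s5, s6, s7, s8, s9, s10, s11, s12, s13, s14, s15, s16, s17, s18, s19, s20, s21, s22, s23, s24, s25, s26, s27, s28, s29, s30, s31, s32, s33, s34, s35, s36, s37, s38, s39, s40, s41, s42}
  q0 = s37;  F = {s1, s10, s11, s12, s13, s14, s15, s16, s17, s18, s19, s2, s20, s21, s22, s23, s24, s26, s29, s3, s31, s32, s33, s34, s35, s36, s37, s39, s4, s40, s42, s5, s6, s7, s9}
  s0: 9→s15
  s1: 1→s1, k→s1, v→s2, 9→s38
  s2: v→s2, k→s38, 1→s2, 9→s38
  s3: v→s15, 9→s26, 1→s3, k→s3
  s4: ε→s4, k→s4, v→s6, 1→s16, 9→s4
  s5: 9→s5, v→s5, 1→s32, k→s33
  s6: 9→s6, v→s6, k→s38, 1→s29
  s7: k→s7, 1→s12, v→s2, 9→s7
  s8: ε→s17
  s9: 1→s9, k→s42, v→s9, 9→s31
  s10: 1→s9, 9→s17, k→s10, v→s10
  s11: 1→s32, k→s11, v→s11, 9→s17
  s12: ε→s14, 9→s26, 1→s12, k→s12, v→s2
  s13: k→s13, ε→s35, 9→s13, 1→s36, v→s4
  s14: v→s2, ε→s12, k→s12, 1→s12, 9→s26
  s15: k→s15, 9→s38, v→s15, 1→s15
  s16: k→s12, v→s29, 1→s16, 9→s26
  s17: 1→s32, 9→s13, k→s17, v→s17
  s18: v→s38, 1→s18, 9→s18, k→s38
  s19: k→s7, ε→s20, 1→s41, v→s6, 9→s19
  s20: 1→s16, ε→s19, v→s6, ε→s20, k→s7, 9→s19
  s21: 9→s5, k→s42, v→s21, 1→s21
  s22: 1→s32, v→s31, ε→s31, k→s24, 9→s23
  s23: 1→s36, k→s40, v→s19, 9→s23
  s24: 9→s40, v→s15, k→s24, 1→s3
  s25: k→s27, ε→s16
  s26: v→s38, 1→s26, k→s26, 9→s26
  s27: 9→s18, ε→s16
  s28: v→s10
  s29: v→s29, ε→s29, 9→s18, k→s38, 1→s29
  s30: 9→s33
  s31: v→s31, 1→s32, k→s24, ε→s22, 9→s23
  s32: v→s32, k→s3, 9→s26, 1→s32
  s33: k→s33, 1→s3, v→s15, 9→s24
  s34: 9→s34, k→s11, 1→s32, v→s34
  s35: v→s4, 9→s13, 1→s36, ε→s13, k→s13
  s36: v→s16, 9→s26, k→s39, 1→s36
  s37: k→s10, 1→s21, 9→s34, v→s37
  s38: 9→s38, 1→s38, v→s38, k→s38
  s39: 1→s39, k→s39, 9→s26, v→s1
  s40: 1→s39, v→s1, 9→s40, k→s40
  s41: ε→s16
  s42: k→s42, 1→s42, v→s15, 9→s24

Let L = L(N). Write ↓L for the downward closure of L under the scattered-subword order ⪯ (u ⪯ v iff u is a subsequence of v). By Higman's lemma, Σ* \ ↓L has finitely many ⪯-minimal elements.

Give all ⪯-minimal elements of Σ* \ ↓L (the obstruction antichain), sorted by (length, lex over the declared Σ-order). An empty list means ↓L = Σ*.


min(Σ*\↓L) = [1kv9, 919v, k99vvk].

|Q|=43, |F|=35, |δ|=164 (15 ε).
min D↑ (32 st, q0=0, F={18}): 0:1→1,k→2,9→3,v→0 1:1→1,k→4,9→5,v→1 2:1→6,k→2,9→7,v→2 3:1→8,k→9,9→3,v→3 4:1→4,k→4,9→10,v→11 5:1→8,k→12,9→5,v→5 6:1→6,k→4,9→13,v→6 7:1→8,k→7,9→14,v→7 8:1→8,k→15,9→16,v→8 9:1→8,k→9,9→7,v→9 10:1→15,k→10,9→17,v→11 11:1→11,k→11,9→18,v→11 12:1→15,k→12,9→10,v→11 13:1→8,k→10,9→19,v→13 14:1→20,k→14,9→14,v→21 15:1→15,k→15,9→16,v→11 16:1→16,k→16,9→16,v→18 17:1→22,k→17,9→17,v→23 18:1→18,k→18,9→18,v→18 19:1→20,k→17,9→19,v→24 20:1→20,k→22,9→16,v→25 21:1→25,k→21,9→21,v→26 22:1→22,k→22,9→16,v→23 23:1→23,k→23,9→18,v→27 24:1→25,k→28,9→24,v→26 25:1→25,k→29,9→16,v→30 26:1→30,k→18,9→26,v→26 27:1→27,k→18,9→18,v→27 28:1→29,k→28,9→28,v→27 29:1→29,k→29,9→16,v→27 30:1→30,k→18,9→31,v→30 31:1→31,k→18,9→31,v→18.
'1kv9': |S_i|=[37, 29, 14, 4, 1] end={s38} — reject; 4/4 del acc.
'919v': |S_i|=[37, 32, 15, 3, 1] end={s38} ∉↓L; 4/4 single-dels accept.
'k99vvk': run [37, 33, 28, 21, 15, 5, 1] end={s38} rej; 6/6 del acc.
3 words, ⪯-incomp.


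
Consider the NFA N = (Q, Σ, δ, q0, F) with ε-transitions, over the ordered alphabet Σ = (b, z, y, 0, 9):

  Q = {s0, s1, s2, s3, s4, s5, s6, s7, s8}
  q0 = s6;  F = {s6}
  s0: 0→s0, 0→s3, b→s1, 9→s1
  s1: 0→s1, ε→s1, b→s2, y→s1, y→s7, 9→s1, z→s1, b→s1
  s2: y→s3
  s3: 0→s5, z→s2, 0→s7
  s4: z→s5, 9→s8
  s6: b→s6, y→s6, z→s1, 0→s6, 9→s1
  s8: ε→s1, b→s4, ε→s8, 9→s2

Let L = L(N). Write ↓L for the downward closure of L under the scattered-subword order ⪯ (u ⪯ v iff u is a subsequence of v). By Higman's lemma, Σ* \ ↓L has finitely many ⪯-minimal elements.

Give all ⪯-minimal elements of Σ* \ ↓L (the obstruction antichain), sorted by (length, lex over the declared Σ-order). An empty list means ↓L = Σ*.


Antichain: [z, 9].

|Q|=9, |F|=1, |δ|=27 (3 ε).
min D↑ (2 st, q0=0, F={1}): 0:b→0,z→1,y→0,0→0,9→1 1:b→1,z→1,y→1,0→1,9→1 (ε-aug+det+¬).
'z': run [6, 5] end={s1,s2,s3,s5,s7} ∉↓L; 1/1 deletions ∈↓L.
'9': |S_i|=[6, 5] end={s1,s2,s3,s5,s7} — reject; 1/1 del acc.
2 obstructions.


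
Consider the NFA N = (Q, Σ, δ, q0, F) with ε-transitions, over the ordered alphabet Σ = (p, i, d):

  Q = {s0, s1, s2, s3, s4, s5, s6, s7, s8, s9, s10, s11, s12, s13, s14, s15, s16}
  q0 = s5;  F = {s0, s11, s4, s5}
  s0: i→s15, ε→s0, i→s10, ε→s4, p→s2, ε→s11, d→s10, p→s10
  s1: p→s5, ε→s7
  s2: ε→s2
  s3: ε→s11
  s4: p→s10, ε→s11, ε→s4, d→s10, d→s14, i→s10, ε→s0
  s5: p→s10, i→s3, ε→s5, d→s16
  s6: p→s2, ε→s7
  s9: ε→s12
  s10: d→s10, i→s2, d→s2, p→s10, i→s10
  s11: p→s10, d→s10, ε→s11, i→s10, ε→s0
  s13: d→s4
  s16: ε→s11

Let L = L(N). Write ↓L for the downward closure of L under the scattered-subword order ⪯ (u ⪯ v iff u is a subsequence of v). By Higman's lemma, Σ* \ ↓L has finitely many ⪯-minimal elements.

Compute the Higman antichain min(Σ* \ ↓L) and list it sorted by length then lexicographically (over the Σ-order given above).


|Q|=17, |F|=4, |δ|=38 (15 ε).
min D↑ (3 st, q0=0, F={1}): 0:p→1,i→2,d→2 1:p→1,i→1,d→1 2:p→1,i→1,d→1 [Hopcroft].
'p': |S_i|=[10, 2] end={s10,s2} ∉↓L; 1/1 del acc.
'ii': N↓-sim [10, 8, 3] end={s10,s15,s2} — reject; 2/2 single-dels accept.
'id': N↓-sim [10, 8, 3] end={s10,s14,s2} — reject; 2/2 deletions ∈↓L.
'di': run [10, 8, 3] end={s10,s15,s2} — reject; 2/2 single-dels accept.
'dd': N↓-sim [10, 8, 3] end={s10,s14,s2} rej; 2/2 del acc.
5 obstructions.

A = [p, ii, id, di, dd].


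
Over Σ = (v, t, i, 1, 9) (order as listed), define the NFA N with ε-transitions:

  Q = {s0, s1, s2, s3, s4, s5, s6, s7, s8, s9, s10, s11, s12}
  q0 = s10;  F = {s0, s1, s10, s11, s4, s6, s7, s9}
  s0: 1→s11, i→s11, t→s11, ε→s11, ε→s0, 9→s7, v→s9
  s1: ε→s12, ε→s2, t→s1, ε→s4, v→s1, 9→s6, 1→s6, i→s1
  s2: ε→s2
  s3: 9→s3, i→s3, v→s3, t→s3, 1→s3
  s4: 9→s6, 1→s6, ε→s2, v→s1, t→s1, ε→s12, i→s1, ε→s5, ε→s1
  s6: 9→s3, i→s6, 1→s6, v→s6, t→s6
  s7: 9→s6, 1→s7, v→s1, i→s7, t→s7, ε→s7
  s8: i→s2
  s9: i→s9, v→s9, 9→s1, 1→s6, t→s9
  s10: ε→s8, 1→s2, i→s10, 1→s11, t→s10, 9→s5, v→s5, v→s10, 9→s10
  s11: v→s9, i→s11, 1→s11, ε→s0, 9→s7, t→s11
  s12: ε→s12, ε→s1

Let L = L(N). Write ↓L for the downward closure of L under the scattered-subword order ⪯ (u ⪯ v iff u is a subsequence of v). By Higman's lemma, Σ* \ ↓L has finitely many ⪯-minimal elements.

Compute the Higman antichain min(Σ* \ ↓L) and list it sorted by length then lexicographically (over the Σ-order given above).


|Q|=13, |F|=8, |δ|=64 (15 ε).
min D↑ (7 st, q0=0, F={6}): 0:v→0,t→0,i→0,1→1,9→0 1:v→2,t→1,i→1,1→1,9→3 2:v→2,t→2,i→2,1→4,9→5 3:v→5,t→3,i→3,1→3,9→4 4:v→4,t→4,i→4,1→4,9→6 5:v→5,t→5,i→5,1→4,9→4 6:v→6,t→6,i→6,1→6,9→6.
'1v19': |S_i|=[13, 11, 8, 2, 1] end={s3} ∉↓L; 4/4 deletions ∈↓L.
'1999': N↓-sim [13, 11, 8, 2, 1] end={s3} ∉↓L; 4/4 single-dels accept.
2 obstructions.

A = [1v19, 1999].


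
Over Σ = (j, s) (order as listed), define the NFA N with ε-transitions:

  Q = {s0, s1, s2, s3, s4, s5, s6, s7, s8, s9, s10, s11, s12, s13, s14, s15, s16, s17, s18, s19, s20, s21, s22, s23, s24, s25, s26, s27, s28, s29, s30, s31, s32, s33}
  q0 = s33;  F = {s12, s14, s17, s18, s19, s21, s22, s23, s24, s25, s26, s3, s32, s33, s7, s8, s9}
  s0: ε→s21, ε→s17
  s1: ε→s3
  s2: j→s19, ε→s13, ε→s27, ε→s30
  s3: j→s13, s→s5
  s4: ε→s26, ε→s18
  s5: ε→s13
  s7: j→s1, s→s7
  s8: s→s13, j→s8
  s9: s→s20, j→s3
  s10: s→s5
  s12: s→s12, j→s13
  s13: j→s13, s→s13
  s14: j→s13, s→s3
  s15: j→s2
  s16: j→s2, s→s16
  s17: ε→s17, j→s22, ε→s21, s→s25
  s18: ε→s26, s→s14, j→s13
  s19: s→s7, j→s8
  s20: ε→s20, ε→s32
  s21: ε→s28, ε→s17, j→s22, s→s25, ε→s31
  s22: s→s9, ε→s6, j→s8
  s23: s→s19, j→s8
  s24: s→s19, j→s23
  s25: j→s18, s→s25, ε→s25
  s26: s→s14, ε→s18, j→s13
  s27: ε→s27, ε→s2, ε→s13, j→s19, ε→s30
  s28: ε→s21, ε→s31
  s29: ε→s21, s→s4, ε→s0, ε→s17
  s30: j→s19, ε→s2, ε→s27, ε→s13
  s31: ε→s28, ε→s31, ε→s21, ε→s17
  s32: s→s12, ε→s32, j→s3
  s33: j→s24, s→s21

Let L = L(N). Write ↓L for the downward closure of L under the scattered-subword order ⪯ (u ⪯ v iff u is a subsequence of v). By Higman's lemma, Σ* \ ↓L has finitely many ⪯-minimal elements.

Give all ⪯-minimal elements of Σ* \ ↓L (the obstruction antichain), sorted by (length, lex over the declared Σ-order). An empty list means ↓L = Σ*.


A = [jjjs, jsjs, sjjs, ssjj, sjsssj, ssjsss].

|Q|=34, |F|=17, |δ|=81 (37 ε).
min D↑ (16 st, q0=0, F={11}): 0:j→1,s→2 1:j→3,s→4 2:j→5,s→6 3:j→7,s→4 4:j→7,s→8 5:j→7,s→9 6:j→10,s→6 7:j→7,s→11 8:j→12,s→8 9:j→12,s→13 10:j→11,s→14 11:j→11,s→11 12:j→11,s→11 13:j→12,s→15 14:j→11,s→12 15:j→11,s→15 (ε-aug+det+¬).
'jjjs': run [24, 18, 8, 5, 2] end={s13,s5} ∉↓L; 4/4 deletions ∈↓L.
'jsjs': N↓-sim [24, 18, 12, 5, 2] end={s13,s5} ∉↓L; 4/4 deletions ∈↓L.
'sjjs': run [24, 21, 14, 4, 2] end={s13,s5} ∉↓L; 4/4 deletions ∈↓L.
'ssjj': N↓-sim [24, 21, 13, 7, 1] end={s13} ∉↓L; 4/4 del acc.
'sjsssj': |S_i|=[24, 21, 14, 8, 6, 3, 1] end={s13} — reject; 6/6 del acc.
'ssjsss': run [24, 21, 13, 7, 4, 3, 2] end={s13,s5} rej; 6/6 deletions ∈↓L.
6 obstructions.


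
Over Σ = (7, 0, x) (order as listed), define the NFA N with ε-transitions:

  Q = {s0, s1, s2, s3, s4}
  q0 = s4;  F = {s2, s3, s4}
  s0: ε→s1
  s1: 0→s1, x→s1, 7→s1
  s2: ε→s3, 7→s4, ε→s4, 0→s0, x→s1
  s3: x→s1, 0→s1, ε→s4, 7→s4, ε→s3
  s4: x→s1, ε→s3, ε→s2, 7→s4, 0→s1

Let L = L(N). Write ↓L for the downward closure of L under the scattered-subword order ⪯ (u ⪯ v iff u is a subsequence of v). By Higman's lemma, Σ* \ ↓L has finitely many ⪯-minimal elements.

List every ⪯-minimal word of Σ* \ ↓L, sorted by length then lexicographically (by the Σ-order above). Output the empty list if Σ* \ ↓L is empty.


A = [0, x].

|Q|=5, |F|=3, |δ|=19 (7 ε).
min D↑ (2 st, q0=0, F={1}): 0:7→0,0→1,x→1 1:7→1,0→1,x→1 [Hopcroft].
'0': run [5, 2] end={s0,s1} ∉↓L; 1/1 deletions ∈↓L.
'x': N↓-sim [5, 1] end={s1} rej; 1/1 deletions ∈↓L.
2 obstructions.


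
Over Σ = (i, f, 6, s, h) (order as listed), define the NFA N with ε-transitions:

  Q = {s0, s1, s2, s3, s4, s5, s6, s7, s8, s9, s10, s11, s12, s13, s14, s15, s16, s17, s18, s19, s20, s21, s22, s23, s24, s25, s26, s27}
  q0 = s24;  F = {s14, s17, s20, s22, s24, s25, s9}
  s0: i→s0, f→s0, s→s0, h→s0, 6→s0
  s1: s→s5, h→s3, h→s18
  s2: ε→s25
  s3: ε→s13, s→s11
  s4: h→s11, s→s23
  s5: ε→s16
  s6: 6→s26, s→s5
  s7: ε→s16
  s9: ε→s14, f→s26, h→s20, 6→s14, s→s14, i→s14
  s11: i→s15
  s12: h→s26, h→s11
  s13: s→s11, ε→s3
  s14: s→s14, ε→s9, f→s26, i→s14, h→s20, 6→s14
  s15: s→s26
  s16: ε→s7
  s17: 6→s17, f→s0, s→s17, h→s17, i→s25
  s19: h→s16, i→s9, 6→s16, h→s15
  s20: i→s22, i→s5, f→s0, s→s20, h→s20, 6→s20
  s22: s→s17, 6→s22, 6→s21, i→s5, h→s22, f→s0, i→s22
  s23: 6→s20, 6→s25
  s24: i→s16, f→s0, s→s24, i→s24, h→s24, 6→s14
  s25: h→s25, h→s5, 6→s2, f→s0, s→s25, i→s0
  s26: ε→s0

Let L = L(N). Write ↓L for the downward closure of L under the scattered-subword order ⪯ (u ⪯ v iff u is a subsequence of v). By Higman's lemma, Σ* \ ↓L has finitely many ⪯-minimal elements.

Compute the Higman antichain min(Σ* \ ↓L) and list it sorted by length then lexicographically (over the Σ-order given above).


min(Σ*\↓L) = [f, 6hisii].

|Q|=28, |F|=7, |δ|=73 (9 ε).
min D↑ (7 st, q0=0, F={1}): 0:i→0,f→1,6→2,s→0,h→0 1:i→1,f→1,6→1,s→1,h→1 2:i→2,f→1,6→2,s→2,h→3 3:i→4,f→1,6→3,s→3,h→3 4:i→4,f→1,6→4,s→5,h→4 5:i→6,f→1,6→5,s→5,h→5 6:i→1,f→1,6→6,s→6,h→6.
'f': run [14, 2] end={s0,s26} — reject; 1/1 del acc.
'6hisii': run [14, 13, 10, 9, 7, 6, 1] end={s0} — reject; 6/6 deletions ∈↓L.
2 words, ⪯-incomp.


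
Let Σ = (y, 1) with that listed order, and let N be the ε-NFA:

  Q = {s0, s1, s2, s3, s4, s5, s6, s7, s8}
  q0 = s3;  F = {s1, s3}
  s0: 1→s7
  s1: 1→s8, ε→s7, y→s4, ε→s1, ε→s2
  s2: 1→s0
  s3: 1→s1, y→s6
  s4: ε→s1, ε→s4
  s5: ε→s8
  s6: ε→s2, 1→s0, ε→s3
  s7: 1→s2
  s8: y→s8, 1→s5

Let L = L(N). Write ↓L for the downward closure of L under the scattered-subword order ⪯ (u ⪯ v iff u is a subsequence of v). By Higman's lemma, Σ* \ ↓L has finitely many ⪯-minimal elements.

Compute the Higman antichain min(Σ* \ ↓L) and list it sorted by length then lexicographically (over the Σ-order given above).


|Q|=9, |F|=2, |δ|=18 (8 ε).
min D↑ (3 st, q0=0, F={2}): 0:y→0,1→1 1:y→1,1→2 2:y→2,1→2.
'11': run [9, 7, 5] end={s0,s2,s5,s7,s8} ∉↓L; 2/2 del acc.
1 minimals (antichain).

Antichain: [11].


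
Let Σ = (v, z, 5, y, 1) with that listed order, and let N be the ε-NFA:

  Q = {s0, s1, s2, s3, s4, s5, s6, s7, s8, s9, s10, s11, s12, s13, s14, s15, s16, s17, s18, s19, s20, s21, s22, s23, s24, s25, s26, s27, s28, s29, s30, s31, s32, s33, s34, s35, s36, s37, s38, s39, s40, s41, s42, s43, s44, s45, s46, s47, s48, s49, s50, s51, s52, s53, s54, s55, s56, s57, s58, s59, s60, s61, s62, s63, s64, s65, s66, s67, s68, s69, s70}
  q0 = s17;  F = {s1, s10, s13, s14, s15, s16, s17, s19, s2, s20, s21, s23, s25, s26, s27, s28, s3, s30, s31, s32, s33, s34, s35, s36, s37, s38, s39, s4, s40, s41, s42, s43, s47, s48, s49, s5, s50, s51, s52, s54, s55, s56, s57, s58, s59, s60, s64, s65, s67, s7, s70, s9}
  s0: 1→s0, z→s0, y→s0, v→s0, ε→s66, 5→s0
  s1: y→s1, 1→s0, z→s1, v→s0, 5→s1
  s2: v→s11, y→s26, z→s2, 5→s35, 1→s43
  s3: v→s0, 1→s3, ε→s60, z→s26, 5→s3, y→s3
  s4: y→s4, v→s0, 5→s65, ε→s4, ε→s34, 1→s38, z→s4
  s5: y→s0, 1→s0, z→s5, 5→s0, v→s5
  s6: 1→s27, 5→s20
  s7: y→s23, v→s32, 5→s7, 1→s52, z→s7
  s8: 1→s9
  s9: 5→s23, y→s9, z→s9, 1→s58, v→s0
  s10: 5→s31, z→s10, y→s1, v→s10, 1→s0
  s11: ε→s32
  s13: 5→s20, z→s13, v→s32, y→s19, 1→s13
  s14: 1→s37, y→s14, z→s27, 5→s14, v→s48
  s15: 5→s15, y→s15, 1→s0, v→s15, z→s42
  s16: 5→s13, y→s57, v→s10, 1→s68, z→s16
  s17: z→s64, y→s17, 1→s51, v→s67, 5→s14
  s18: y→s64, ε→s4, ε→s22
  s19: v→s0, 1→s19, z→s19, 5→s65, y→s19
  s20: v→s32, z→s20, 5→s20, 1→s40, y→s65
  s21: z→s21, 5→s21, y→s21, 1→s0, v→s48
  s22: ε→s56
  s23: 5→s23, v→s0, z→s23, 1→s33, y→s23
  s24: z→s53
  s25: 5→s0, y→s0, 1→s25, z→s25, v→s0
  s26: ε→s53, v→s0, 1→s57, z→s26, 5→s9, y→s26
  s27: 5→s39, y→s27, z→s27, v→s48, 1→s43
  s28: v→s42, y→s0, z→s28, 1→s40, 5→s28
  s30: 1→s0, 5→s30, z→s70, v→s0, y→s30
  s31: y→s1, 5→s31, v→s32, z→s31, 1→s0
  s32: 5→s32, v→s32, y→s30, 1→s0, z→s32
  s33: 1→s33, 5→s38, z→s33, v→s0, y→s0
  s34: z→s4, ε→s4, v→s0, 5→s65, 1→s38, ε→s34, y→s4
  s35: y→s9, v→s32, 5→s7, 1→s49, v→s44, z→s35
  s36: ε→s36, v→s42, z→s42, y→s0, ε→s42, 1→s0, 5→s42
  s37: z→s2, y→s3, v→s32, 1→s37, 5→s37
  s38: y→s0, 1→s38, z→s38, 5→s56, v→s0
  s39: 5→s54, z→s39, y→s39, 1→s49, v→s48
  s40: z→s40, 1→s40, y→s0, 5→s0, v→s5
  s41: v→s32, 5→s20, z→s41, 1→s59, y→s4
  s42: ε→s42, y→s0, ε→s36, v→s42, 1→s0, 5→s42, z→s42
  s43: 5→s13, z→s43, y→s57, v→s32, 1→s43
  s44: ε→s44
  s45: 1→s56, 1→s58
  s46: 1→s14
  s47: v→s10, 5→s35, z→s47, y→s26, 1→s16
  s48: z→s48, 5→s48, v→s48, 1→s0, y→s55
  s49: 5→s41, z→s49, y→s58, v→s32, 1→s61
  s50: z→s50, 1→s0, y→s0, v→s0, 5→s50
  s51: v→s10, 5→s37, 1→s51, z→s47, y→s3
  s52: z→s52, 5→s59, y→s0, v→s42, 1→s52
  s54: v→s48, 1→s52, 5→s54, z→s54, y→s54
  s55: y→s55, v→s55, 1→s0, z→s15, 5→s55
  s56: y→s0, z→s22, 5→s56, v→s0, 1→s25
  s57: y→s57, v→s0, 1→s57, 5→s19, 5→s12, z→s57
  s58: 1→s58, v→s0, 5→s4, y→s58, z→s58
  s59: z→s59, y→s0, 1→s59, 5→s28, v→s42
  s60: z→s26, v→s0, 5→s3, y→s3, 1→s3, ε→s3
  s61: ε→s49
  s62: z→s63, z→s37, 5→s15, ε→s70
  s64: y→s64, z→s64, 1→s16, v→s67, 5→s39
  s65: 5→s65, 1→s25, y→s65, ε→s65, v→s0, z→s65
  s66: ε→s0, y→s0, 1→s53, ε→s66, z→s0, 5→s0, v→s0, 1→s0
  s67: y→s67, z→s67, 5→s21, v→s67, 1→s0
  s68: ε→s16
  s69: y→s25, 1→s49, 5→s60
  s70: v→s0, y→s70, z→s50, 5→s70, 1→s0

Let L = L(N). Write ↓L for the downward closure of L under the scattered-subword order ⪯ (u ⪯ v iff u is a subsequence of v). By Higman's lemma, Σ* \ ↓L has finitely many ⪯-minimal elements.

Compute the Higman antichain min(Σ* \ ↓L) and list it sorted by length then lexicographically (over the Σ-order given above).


|Q|=71, |F|=52, |δ|=310 (23 ε).
min D↑ (50 st, q0=0, F={6}): 0:v→1,z→2,5→3,y→0,1→4 1:v→1,z→1,5→5,y→1,1→6 2:v→1,z→2,5→7,y→2,1→8 3:v→9,z→10,5→3,y→3,1→11 4:v→12,z→13,5→11,y→14,1→4 5:v→9,z→5,5→5,y→5,1→6 6:v→6,z→6,5→6,y→6,1→6 7:v→9,z→7,5→15,y→7,1→16 8:v→12,z→8,5→17,y→18,1→8 9:v→9,z→9,5→9,y→19,1→6 10:v→9,z→10,5→7,y→10,1→20 11:v→21,z→22,5→11,y→14,1→11 12:v→12,z→12,5→23,y→24,1→6 13:v→12,z→13,5→25,y→26,1→8 14:v→6,z→26,5→14,y→14,1→14 15:v→9,z→15,5→15,y→15,1→27 16:v→21,z→16,5→28,y→29,1→16 17:v→21,z→17,5→30,y→31,1→17 18:v→6,z→18,5→31,y→18,1→18 19:v→19,z→32,5→19,y→19,1→6 20:v→21,z→20,5→17,y→18,1→20 21:v→21,z→21,5→21,y→33,1→6 22:v→21,z→22,5→25,y→26,1→20 23:v→21,z→23,5→23,y→24,1→6 24:v→6,z→24,5→24,y→24,1→6 25:v→21,z→25,5→34,y→35,1→16 26:v→6,z→26,5→35,y→26,1→18 27:v→36,z→27,5→37,y→6,1→27 28:v→21,z→28,5→30,y→38,1→37 29:v→6,z→29,5→38,y→29,1→29 30:v→21,z→30,5→30,y→39,1→40 31:v→6,z→31,5→39,y→31,1→31 32:v→32,z→36,5→32,y→32,1→6 33:v→6,z→41,5→33,y→33,1→6 34:v→21,z→34,5→34,y→42,1→27 35:v→6,z→35,5→42,y→35,1→29 36:v→36,z→36,5→36,y→6,1→6 37:v→36,z→37,5→43,y→6,1→37 38:v→6,z→38,5→39,y→38,1→44 39:v→6,z→39,5→39,y→39,1→45 40:v→46,z→40,5→6,y→6,1→40 41:v→6,z→47,5→41,y→41,1→6 42:v→6,z→42,5→42,y→42,1→48 43:v→36,z→43,5→43,y→6,1→40 44:v→6,z→44,5→49,y→6,1→44 45:v→6,z→45,5→6,y→6,1→45 46:v→46,z→46,5→6,y→6,1→6 47:v→6,z→47,5→47,y→6,1→6 48:v→6,z→48,5→44,y→6,1→48 49:v→6,z→49,5→49,y→6,1→45 [Hopcroft].
'v1': N↓-sim [61, 20, 3] end={s0,s53,s66} — reject; 2/2 deletions ∈↓L.
'1yv': run [61, 50, 24, 3] end={s0,s53,s66} — reject; 3/3 deletions ∈↓L.
'z551y': run [61, 55, 43, 33, 15, 3] end={s0,s53,s66} ∉↓L; 5/5 deletions ∈↓L.
'z15515': run [61, 55, 37, 27, 19, 6, 3] end={s0,s53,s66} — reject; 6/6 del acc.
'5vyzzy': run [61, 53, 15, 10, 8, 6, 3] end={s0,s53,s66} rej; 6/6 single-dels accept.
5 words, ⪯-incomp.

A = [v1, 1yv, z551y, z15515, 5vyzzy].


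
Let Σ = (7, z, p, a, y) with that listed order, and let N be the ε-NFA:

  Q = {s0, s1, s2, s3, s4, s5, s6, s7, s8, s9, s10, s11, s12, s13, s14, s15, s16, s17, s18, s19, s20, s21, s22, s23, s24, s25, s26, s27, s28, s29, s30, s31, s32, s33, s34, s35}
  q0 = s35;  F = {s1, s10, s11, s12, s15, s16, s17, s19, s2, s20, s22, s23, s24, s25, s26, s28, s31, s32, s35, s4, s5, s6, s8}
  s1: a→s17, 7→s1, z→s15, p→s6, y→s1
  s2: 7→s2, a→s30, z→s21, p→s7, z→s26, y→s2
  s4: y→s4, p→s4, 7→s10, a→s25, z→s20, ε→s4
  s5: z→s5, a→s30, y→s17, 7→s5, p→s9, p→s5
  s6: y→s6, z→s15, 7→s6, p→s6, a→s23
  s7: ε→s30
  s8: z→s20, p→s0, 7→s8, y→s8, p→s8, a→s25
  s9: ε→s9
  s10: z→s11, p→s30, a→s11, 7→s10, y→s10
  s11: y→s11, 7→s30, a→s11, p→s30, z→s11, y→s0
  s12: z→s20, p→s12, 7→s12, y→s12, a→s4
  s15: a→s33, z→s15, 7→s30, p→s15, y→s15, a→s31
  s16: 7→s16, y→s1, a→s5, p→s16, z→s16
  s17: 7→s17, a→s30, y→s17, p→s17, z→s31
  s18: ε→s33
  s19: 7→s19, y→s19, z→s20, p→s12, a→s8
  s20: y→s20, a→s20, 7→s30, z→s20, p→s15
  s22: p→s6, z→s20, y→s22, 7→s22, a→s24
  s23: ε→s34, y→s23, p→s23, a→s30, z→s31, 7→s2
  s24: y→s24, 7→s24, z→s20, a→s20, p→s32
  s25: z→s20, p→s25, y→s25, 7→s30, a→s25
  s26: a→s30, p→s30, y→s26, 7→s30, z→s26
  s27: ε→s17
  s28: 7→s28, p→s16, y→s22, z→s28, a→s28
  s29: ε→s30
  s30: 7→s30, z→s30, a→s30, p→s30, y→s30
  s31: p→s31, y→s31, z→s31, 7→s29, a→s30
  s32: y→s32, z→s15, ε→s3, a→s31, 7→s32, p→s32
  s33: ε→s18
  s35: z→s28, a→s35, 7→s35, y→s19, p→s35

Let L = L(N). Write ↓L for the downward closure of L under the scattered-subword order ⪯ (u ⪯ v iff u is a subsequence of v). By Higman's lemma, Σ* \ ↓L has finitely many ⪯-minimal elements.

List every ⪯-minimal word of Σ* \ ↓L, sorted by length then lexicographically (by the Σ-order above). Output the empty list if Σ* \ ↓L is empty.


|Q|=36, |F|=23, |δ|=134 (9 ε).
min D↑ (24 st, q0=0, F={12}): 0:7→0,z→1,p→0,a→0,y→2 1:7→1,z→1,p→3,a→1,y→4 2:7→2,z→5,p→6,a→7,y→2 3:7→3,z→3,p→3,a→8,y→9 4:7→4,z→5,p→10,a→11,y→4 5:7→12,z→5,p→13,a→5,y→5 6:7→6,z→5,p→6,a→14,y→6 7:7→7,z→5,p→7,a→15,y→7 8:7→8,z→8,p→8,a→12,y→16 9:7→9,z→13,p→10,a→16,y→9 10:7→10,z→13,p→10,a→17,y→10 11:7→11,z→5,p→18,a→5,y→11 12:7→12,z→12,p→12,a→12,y→12 13:7→12,z→13,p→13,a→19,y→13 14:7→20,z→5,p→14,a→15,y→14 15:7→12,z→5,p→15,a→15,y→15 16:7→16,z→19,p→16,a→12,y→16 17:7→21,z→19,p→17,a→12,y→17 18:7→18,z→13,p→18,a→19,y→18 19:7→12,z→19,p→19,a→12,y→19 20:7→20,z→22,p→12,a→22,y→20 21:7→21,z→23,p→12,a→12,y→21 22:7→12,z→22,p→12,a→22,y→22 23:7→12,z→23,p→12,a→12,y→23 (ε-aug+det+¬).
'yz7': run [33, 28, 11, 2] end={s29,s30} rej; 3/3 del acc.
'zpaa': |S_i|=[33, 26, 20, 14, 1] end={s30} rej; 4/4 single-dels accept.
'yaa7': run [33, 28, 23, 10, 2] end={s29,s30} ∉↓L; 4/4 single-dels accept.
'ypa7p': |S_i|=[33, 28, 24, 18, 9, 2] end={s30,s7} — reject; 5/5 single-dels accept.
4 minimals (antichain).

Antichain: [yz7, zpaa, yaa7, ypa7p].


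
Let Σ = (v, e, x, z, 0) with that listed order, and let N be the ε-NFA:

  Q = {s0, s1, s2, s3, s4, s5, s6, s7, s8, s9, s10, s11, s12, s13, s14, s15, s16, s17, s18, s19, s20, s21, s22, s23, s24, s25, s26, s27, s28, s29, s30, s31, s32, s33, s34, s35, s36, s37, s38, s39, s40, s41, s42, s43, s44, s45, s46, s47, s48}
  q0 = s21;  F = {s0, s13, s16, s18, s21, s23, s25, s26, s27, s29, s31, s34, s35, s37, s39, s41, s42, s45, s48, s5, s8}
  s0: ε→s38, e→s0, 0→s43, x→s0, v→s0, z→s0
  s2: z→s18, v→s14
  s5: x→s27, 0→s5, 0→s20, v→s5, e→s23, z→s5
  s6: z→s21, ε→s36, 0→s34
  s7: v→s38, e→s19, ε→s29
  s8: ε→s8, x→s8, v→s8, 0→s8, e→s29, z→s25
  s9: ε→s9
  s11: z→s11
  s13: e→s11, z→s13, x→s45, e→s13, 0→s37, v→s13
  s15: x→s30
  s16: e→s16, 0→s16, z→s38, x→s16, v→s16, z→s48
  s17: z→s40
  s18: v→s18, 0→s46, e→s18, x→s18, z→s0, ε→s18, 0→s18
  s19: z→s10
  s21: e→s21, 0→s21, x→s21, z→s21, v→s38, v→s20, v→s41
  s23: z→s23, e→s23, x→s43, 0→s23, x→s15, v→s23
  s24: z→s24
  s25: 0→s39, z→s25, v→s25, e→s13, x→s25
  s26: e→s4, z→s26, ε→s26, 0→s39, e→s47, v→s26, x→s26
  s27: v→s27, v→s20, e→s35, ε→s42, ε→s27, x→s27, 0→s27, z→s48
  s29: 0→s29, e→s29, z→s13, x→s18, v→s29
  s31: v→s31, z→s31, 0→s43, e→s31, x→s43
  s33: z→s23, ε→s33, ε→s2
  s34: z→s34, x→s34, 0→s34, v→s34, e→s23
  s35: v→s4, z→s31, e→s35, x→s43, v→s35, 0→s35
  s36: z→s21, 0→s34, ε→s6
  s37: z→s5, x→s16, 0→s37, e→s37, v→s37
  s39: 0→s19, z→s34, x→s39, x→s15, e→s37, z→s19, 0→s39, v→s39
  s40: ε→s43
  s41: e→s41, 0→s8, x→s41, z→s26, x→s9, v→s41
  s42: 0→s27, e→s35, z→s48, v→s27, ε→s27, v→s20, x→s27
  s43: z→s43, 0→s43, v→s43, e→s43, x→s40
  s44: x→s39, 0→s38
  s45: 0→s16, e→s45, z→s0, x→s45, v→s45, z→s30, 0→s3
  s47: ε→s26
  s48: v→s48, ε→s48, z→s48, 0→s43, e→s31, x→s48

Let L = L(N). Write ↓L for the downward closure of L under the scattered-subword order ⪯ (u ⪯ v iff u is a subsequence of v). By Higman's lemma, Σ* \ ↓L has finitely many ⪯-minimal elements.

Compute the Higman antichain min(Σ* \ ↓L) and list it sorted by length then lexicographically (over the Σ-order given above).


min(Σ*\↓L) = [vz0zex, v0exz0].

|Q|=49, |F|=21, |δ|=159 (16 ε).
min D↑ (21 st, q0=0, F={18}): 0:v→1,e→0,x→0,z→0,0→0 1:v→1,e→1,x→1,z→2,0→3 2:v→2,e→2,x→2,z→2,0→4 3:v→3,e→5,x→3,z→6,0→3 4:v→4,e→7,x→4,z→8,0→4 5:v→5,e→5,x→9,z→10,0→5 6:v→6,e→10,x→6,z→6,0→4 7:v→7,e→7,x→11,z→12,0→7 8:v→8,e→13,x→8,z→8,0→8 9:v→9,e→9,x→9,z→14,0→9 10:v→10,e→10,x→15,z→10,0→7 11:v→11,e→11,x→11,z→16,0→11 12:v→12,e→13,x→17,z→12,0→12 13:v→13,e→13,x→18,z→13,0→13 14:v→14,e→14,x→14,z→14,0→18 15:v→15,e→15,x→15,z→14,0→11 16:v→16,e→19,x→16,z→16,0→18 17:v→17,e→20,x→17,z→16,0→17 18:v→18,e→18,x→18,z→18,0→18 19:v→19,e→19,x→18,z→19,0→18 20:v→20,e→20,x→18,z→19,0→20 (ε-aug+det+¬).
'vz0zex': N↓-sim [35, 34, 28, 21, 17, 8, 4] end={s15,s30,s40,s43} rej; 6/6 del acc.
'v0exz0': |S_i|=[35, 34, 30, 24, 18, 7, 2] end={s40,s43} rej; 6/6 deletions ∈↓L.
2 words, ⪯-incomp.


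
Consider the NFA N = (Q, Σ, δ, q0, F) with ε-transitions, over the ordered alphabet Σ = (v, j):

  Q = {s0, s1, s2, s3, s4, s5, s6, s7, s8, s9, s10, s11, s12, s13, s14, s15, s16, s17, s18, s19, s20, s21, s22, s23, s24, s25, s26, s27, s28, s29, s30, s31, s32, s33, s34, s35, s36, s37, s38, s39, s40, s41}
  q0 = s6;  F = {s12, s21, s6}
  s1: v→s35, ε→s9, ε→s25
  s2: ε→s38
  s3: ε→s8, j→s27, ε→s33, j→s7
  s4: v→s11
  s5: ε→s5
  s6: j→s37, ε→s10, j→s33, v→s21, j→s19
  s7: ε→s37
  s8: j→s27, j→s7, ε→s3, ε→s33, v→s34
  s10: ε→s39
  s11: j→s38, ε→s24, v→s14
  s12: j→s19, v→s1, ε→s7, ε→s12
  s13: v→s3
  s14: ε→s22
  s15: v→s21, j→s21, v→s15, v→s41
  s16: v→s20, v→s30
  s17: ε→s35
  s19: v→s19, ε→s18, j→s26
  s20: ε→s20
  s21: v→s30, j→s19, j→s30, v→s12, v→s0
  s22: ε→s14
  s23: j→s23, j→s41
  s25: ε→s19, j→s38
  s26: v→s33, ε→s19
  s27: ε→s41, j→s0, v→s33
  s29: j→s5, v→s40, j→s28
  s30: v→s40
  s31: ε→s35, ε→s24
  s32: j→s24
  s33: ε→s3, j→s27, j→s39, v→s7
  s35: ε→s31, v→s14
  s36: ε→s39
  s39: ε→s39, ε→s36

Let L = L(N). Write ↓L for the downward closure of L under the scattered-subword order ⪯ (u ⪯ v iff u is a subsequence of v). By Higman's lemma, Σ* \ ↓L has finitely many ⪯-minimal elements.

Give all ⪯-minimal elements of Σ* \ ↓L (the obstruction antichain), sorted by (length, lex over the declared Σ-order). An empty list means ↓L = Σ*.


min(Σ*\↓L) = [j, vvv].

|Q|=42, |F|=3, |δ|=73 (29 ε).
min D↑ (4 st, q0=0, F={2}): 0:v→1,j→2 1:v→3,j→2 2:v→2,j→2 3:v→2,j→2 [Hopcroft].
'j': |S_i|=[29, 17] end={s0,s18,s19,s26,s27,s3,s30,s33,s34,s36,s37,s38,…} ∉↓L; 1/1 single-dels accept.
'vvv': run [29, 27, 26, 24] end={s0,s1,s14,s18,s19,s22,s24,s25,s26,s27,s3,s31,…} — reject; 3/3 del acc.
2 obstructions.


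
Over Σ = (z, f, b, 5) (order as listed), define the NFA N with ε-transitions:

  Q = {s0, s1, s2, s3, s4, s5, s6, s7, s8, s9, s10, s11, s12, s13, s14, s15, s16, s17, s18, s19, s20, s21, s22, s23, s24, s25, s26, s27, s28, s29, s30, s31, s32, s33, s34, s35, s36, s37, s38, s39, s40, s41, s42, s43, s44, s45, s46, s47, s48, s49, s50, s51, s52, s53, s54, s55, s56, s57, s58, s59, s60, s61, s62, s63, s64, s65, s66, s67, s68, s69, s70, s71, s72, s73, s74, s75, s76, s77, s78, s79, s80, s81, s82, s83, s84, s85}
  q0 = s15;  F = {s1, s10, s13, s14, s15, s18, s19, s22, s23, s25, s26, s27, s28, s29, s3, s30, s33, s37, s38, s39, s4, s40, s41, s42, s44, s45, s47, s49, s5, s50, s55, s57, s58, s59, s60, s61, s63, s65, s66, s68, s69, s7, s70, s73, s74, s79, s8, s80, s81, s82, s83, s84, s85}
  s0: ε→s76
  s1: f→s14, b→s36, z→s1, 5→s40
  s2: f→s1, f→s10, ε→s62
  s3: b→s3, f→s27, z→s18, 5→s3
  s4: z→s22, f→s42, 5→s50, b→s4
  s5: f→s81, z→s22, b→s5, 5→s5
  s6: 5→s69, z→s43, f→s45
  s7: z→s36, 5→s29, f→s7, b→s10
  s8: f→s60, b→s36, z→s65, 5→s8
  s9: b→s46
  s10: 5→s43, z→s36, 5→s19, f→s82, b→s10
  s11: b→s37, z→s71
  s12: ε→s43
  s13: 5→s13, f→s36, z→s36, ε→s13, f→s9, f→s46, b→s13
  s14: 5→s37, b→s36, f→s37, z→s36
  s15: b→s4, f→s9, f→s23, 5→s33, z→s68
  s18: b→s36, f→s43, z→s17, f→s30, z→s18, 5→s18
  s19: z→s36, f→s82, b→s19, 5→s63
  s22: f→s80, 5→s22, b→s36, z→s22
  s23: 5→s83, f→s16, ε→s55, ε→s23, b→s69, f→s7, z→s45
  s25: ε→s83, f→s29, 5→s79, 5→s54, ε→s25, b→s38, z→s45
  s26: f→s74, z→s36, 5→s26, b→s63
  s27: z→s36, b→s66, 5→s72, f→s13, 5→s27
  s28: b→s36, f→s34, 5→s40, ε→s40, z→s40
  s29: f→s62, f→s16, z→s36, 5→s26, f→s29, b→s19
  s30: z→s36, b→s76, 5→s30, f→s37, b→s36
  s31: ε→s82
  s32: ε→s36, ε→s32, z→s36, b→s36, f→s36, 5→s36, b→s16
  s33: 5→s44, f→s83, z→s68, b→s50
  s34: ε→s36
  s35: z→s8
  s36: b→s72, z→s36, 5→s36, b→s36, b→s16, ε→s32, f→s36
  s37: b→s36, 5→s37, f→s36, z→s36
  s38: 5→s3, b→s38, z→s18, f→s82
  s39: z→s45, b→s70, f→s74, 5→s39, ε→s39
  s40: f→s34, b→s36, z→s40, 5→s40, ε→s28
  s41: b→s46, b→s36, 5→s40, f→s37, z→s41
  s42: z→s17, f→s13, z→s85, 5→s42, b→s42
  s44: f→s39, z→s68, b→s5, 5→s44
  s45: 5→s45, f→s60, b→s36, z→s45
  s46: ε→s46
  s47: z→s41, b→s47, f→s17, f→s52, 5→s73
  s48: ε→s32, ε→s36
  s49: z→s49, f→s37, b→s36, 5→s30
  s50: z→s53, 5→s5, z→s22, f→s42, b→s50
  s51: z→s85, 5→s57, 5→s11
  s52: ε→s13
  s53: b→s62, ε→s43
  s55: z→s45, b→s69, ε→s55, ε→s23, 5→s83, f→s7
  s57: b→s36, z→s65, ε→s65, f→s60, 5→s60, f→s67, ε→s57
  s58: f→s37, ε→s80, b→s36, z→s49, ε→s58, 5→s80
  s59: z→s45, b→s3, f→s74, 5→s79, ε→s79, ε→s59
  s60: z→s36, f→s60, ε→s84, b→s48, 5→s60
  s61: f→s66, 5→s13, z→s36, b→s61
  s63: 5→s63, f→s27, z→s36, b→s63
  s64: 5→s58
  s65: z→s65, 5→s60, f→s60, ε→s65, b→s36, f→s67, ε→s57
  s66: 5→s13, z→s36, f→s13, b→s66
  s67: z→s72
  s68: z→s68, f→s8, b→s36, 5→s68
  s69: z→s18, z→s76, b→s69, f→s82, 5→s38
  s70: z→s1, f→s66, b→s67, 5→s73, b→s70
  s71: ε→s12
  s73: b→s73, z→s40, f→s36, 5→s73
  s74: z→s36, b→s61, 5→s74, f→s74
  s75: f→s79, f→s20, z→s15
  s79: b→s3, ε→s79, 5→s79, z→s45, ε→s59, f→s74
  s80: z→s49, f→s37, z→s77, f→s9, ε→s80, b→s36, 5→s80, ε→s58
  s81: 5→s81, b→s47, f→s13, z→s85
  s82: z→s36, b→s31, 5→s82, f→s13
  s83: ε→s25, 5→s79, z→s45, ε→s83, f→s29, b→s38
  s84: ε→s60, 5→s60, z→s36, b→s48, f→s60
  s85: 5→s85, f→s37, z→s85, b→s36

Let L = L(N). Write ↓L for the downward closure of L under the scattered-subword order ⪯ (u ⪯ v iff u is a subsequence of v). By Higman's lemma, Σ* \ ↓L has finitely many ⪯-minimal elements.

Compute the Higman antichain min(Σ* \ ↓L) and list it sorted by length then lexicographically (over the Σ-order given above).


A = [zb, ffz, bfff, zfz5z, 55fb5f].

|Q|=86, |F|=53, |δ|=303 (40 ε).
min D↑ (47 st, q0=0, F={6}): 0:z→1,f→2,b→3,5→4 1:z→1,f→5,b→6,5→1 2:z→7,f→8,b→9,5→10 3:z→11,f→12,b→3,5→13 4:z→1,f→10,b→13,5→14 5:z→15,f→16,b→6,5→5 6:z→6,f→6,b→6,5→6 7:z→7,f→16,b→6,5→7 8:z→6,f→8,b→17,5→18 9:z→19,f→20,b→9,5→21 10:z→7,f→18,b→21,5→22 11:z→11,f→23,b→6,5→11 12:z→24,f→25,b→12,5→12 13:z→11,f→12,b→13,5→26 14:z→1,f→27,b→26,5→14 15:z→15,f→16,b→6,5→16 16:z→6,f→16,b→6,5→16 17:z→6,f→20,b→17,5→28 18:z→6,f→18,b→28,5→29 19:z→19,f→30,b→6,5→19 20:z→6,f→25,b→20,5→20 21:z→19,f→20,b→21,5→31 22:z→7,f→32,b→31,5→22 23:z→33,f→34,b→6,5→23 24:z→24,f→34,b→6,5→24 25:z→6,f→6,b→25,5→25 26:z→11,f→35,b→26,5→26 27:z→7,f→32,b→36,5→27 28:z→6,f→20,b→28,5→37 29:z→6,f→32,b→37,5→29 30:z→6,f→34,b→6,5→30 31:z→19,f→38,b→31,5→31 32:z→6,f→32,b→39,5→32 33:z→33,f→34,b→6,5→30 34:z→6,f→6,b→6,5→34 35:z→24,f→25,b→40,5→35 36:z→41,f→42,b→36,5→43 37:z→6,f→38,b→37,5→37 38:z→6,f→25,b→42,5→38 39:z→6,f→42,b→39,5→25 40:z→44,f→25,b→40,5→43 41:z→41,f→45,b→6,5→46 42:z→6,f→25,b→42,5→25 43:z→46,f→6,b→43,5→43 44:z→44,f→34,b→6,5→46 45:z→6,f→34,b→6,5→34 46:z→46,f→6,b→6,5→46 [Hopcroft].
'zb': |S_i|=[71, 35, 8] end={s16,s32,s36,s46,s48,s62,s72,s76} ∉↓L; 2/2 single-dels accept.
'ffz': run [71, 62, 32, 4] end={s16,s32,s36,s72} ∉↓L; 3/3 deletions ∈↓L.
'bfff': N↓-sim [71, 49, 31, 11, 6] end={s16,s32,s36,s46,s72,s9} rej; 4/4 deletions ∈↓L.
'zfz5z': N↓-sim [71, 35, 23, 15, 10, 4] end={s16,s32,s36,s72} — reject; 5/5 deletions ∈↓L.
'55fb5f': N↓-sim [71, 64, 55, 41, 24, 12, 7] end={s16,s32,s34,s36,s46,s72,s9} rej; 6/6 deletions ∈↓L.
5 minimals (antichain).


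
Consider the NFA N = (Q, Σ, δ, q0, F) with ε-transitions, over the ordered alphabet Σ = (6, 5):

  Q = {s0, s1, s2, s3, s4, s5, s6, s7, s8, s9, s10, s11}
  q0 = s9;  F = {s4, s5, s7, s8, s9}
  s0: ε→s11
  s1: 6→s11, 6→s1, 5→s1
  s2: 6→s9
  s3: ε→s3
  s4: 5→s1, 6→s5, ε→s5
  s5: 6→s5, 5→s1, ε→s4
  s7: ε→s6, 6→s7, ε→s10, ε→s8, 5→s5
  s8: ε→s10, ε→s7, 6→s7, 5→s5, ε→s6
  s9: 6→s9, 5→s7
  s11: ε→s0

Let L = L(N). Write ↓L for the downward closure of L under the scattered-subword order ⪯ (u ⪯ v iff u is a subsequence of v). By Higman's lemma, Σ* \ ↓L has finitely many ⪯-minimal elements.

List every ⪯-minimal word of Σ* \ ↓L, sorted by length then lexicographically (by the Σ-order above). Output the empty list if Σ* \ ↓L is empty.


|Q|=12, |F|=5, |δ|=25 (11 ε).
min D↑ (4 st, q0=0, F={3}): 0:6→0,5→1 1:6→1,5→2 2:6→2,5→3 3:6→3,5→3 (ε-aug+det+¬).
'555': |S_i|=[10, 9, 5, 3] end={s0,s1,s11} rej; 3/3 deletions ∈↓L.
1 obstructions.

A = [555].


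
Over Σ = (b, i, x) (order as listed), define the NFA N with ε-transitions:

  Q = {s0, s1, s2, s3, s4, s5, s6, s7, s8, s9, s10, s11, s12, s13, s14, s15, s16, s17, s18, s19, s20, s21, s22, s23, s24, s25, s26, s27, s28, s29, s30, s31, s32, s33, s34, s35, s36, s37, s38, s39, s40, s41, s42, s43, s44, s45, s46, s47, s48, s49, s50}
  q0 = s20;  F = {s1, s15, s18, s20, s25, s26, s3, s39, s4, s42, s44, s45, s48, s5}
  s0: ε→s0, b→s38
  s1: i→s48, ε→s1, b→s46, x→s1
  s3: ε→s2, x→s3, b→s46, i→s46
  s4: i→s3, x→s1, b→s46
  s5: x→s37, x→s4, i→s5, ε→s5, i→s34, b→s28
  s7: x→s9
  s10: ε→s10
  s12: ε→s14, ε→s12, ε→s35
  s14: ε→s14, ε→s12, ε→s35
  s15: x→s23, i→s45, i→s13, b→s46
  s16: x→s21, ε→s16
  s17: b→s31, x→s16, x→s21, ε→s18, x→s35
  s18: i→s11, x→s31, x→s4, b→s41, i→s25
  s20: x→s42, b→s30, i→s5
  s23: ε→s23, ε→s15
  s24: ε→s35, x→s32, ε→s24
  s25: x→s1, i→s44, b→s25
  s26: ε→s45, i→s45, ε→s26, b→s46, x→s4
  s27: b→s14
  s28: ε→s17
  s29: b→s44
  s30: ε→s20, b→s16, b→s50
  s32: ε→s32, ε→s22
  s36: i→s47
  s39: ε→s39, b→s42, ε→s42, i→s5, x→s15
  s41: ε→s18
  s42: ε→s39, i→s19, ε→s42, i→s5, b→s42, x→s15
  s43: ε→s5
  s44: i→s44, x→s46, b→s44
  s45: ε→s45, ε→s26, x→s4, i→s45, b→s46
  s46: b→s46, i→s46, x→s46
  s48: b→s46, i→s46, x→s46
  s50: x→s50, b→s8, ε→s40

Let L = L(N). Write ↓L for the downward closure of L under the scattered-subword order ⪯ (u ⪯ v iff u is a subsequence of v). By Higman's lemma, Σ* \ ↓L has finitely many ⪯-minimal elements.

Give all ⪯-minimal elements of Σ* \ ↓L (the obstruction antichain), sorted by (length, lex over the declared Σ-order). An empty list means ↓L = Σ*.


min(Σ*\↓L) = [ixb, xxb, ixii, ibiix, ixxix].

|Q|=51, |F|=14, |δ|=98 (32 ε).
min D↑ (13 st, q0=0, F={7}): 0:b→0,i→1,x→2 1:b→3,i→1,x→4 2:b→2,i→1,x→5 3:b→3,i→6,x→4 4:b→7,i→8,x→9 5:b→7,i→10,x→5 6:b→6,i→11,x→9 7:b→7,i→7,x→7 8:b→7,i→7,x→8 9:b→7,i→12,x→9 10:b→7,i→10,x→4 11:b→11,i→11,x→7 12:b→7,i→7,x→7 (ε-aug+det+¬).
'ixb': run [33, 24, 11, 1] end={s46} — reject; 3/3 single-dels accept.
'xxb': run [33, 31, 19, 2] end={s46,s8} ∉↓L; 3/3 single-dels accept.
'ixii': N↓-sim [33, 24, 11, 4, 1] end={s46} rej; 4/4 single-dels accept.
'ibiix': N↓-sim [33, 24, 17, 8, 3, 1] end={s46} ∉↓L; 5/5 del acc.
'ixxix': run [33, 24, 11, 6, 2, 1] end={s46} rej; 5/5 single-dels accept.
5 obstructions.
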